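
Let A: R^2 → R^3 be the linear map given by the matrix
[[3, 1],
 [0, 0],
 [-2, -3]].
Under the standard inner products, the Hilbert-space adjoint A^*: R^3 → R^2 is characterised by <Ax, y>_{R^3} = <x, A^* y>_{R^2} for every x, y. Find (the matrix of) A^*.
A^* = A^T =
[[3, 0, -2],
 [1, 0, -3]]

For real matrices with standard dot products, the defining identity <Ax, y> = <x, A^* y> gives (Ax)^T y = x^T (A^*) y, i.e. x^T A^T y = x^T (A^*) y. Since this holds for all x, y, we must have A^* = A^T. Therefore
A^* =
[[3, 0, -2],
 [1, 0, -3]].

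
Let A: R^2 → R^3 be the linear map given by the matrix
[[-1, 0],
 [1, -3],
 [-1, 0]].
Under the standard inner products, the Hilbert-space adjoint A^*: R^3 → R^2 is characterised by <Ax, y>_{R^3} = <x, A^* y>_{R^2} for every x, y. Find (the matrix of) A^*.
A^* = A^T =
[[-1, 1, -1],
 [0, -3, 0]]

For real matrices with standard dot products, the defining identity <Ax, y> = <x, A^* y> gives (Ax)^T y = x^T (A^*) y, i.e. x^T A^T y = x^T (A^*) y. Since this holds for all x, y, we must have A^* = A^T. Therefore
A^* =
[[-1, 1, -1],
 [0, -3, 0]].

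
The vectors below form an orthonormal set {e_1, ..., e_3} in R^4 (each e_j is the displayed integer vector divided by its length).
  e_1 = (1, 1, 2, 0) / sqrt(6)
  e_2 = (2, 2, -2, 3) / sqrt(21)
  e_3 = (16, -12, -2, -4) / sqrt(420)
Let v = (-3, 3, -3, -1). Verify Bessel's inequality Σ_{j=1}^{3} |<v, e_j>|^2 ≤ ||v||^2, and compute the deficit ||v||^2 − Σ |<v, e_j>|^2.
Σ |<v, e_j>|^2 = 292/15; ||v||^2 = 28; deficit = 128/15

Write each e_j = u_j / sqrt(<u_j, u_j>) where u_j is the displayed integer vector. Then <v, e_j> = <v, u_j> / sqrt(<u_j, u_j>), so |<v, e_j>|^2 = <v, u_j>^2 / <u_j, u_j>.
Coefficients: <v, e_1> = -6/sqrt(6), <v, e_2> = 3/sqrt(21), <v, e_3> = -74/sqrt(420).
Square and sum: Σ |<v, e_j>|^2 = 292/15.
Compute ||v||^2 = v·v = 28.
Deficit = 28 − 292/15 = 128/15 ≥ 0, confirming Bessel's inequality. (The deficit equals ||v − Σ <v,e_j> e_j||^2, the squared distance from v to span{e_j}.)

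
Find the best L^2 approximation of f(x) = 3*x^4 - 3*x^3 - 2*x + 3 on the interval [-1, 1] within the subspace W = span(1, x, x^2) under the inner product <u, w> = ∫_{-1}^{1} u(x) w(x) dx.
g(x) = 18*x^2/7 - 19*x/5 + 96/35

The best approximation g ∈ W is the orthogonal projection of f onto W. Writing g = a_0 + a_1 x + a_2 x^2, the coefficients solve the normal equations G · a = b where
  G_{ij} = <φ_i, φ_j> and b_i = <f, φ_i>, with φ_0 = 1, φ_1 = x, φ_2 = x^2.
G =
  [2, 0, 2/3]
  [0, 2/3, 0]
  [2/3, 0, 2/5],
b = (36/5, -38/15, 20/7).
Solving gives a_0 = 96/35, a_1 = -19/5, a_2 = 18/7, so
  g(x) = 18*x^2/7 - 19*x/5 + 96/35.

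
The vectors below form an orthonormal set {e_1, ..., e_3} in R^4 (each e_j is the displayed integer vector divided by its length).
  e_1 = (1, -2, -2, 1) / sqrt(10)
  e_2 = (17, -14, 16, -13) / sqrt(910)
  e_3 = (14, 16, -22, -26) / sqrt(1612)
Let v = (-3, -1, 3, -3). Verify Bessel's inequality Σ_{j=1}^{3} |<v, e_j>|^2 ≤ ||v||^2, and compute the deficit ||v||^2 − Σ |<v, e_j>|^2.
Σ |<v, e_j>|^2 = 3051/217; ||v||^2 = 28; deficit = 3025/217

Write each e_j = u_j / sqrt(<u_j, u_j>) where u_j is the displayed integer vector. Then <v, e_j> = <v, u_j> / sqrt(<u_j, u_j>), so |<v, e_j>|^2 = <v, u_j>^2 / <u_j, u_j>.
Coefficients: <v, e_1> = -10/sqrt(10), <v, e_2> = 50/sqrt(910), <v, e_3> = -46/sqrt(1612).
Square and sum: Σ |<v, e_j>|^2 = 3051/217.
Compute ||v||^2 = v·v = 28.
Deficit = 28 − 3051/217 = 3025/217 ≥ 0, confirming Bessel's inequality. (The deficit equals ||v − Σ <v,e_j> e_j||^2, the squared distance from v to span{e_j}.)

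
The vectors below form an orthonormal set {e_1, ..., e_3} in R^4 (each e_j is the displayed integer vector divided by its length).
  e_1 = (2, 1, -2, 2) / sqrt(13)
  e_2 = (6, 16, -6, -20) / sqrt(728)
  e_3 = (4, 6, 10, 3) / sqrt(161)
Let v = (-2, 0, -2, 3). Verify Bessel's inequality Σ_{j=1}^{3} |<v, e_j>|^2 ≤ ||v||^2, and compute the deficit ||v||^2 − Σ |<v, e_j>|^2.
Σ |<v, e_j>|^2 = 229/23; ||v||^2 = 17; deficit = 162/23

Write each e_j = u_j / sqrt(<u_j, u_j>) where u_j is the displayed integer vector. Then <v, e_j> = <v, u_j> / sqrt(<u_j, u_j>), so |<v, e_j>|^2 = <v, u_j>^2 / <u_j, u_j>.
Coefficients: <v, e_1> = 6/sqrt(13), <v, e_2> = -60/sqrt(728), <v, e_3> = -19/sqrt(161).
Square and sum: Σ |<v, e_j>|^2 = 229/23.
Compute ||v||^2 = v·v = 17.
Deficit = 17 − 229/23 = 162/23 ≥ 0, confirming Bessel's inequality. (The deficit equals ||v − Σ <v,e_j> e_j||^2, the squared distance from v to span{e_j}.)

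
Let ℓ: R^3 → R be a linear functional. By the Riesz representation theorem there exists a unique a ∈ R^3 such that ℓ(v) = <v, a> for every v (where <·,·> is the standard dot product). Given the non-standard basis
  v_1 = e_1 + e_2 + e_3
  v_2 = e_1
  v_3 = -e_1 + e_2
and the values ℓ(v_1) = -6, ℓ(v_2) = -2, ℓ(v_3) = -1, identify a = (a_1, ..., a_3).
a = (-2, -3, -1)

Write a = (a_1, ..., a_3) in the standard basis. For each basis vector v_i, ℓ(v_i) = <v_i, a> is a linear equation in the a_j's. Collect the n equations into a matrix system V a = ℓ, where row i of V is v_i (expressed in the standard basis). Since V is invertible (lower-triangular with 1s on the diagonal, up to permutation), solve by back-substitution:
  V =
[[1, 1, 1],
 [1, 0, 0],
 [-1, 1, 0]]
  V a = (-6, -2, -1)
Solving gives a = (-2, -3, -1).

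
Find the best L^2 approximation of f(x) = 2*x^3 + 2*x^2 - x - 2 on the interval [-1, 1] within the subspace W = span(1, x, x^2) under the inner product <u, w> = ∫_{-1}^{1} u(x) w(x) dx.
g(x) = 2*x^2 + x/5 - 2

The best approximation g ∈ W is the orthogonal projection of f onto W. Writing g = a_0 + a_1 x + a_2 x^2, the coefficients solve the normal equations G · a = b where
  G_{ij} = <φ_i, φ_j> and b_i = <f, φ_i>, with φ_0 = 1, φ_1 = x, φ_2 = x^2.
G =
  [2, 0, 2/3]
  [0, 2/3, 0]
  [2/3, 0, 2/5],
b = (-8/3, 2/15, -8/15).
Solving gives a_0 = -2, a_1 = 1/5, a_2 = 2, so
  g(x) = 2*x^2 + x/5 - 2.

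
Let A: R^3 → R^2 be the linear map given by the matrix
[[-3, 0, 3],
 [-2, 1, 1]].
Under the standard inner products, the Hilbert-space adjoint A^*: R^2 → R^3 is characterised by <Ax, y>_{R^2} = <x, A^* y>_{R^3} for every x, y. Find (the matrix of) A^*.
A^* = A^T =
[[-3, -2],
 [0, 1],
 [3, 1]]

For real matrices with standard dot products, the defining identity <Ax, y> = <x, A^* y> gives (Ax)^T y = x^T (A^*) y, i.e. x^T A^T y = x^T (A^*) y. Since this holds for all x, y, we must have A^* = A^T. Therefore
A^* =
[[-3, -2],
 [0, 1],
 [3, 1]].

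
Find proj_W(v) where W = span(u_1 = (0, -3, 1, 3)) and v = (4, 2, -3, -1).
proj_W(v) = (0, 36/19, -12/19, -36/19)

Set up U = [u_1 | ... | u_1] ∈ R^(4×1). The projector onto W = col(U) is P = U (U^T U)^(-1) U^T.
Compute U^T U =
  [19],
and U^T v = (-12).
Solve U^T U · c = U^T v for the coefficients: c = (-12/19). The projection is proj_W(v) = U c.
Check: (v - proj_W(v)) · u_1 = 0  (should be 0).
Result: proj_W(v) = (0, 36/19, -12/19, -36/19).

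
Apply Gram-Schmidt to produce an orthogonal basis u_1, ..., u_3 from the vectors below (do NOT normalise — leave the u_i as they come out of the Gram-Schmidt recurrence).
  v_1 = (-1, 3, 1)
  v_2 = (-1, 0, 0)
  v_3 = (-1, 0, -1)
Orthogonal basis:
  u_1 = (-1, 3, 1)
  u_2 = (-10/11, -3/11, -1/11)
  u_3 = (0, 3/10, -9/10)

Apply the Gram-Schmidt recurrence
  u_1 = v_1
  u_i = v_i − Σ_{j<i} ((v_i · u_j) / (u_j · u_j)) · u_j.

Step by step this gives:
  u_1 = (-1, 3, 1)
  u_2 = (-10/11, -3/11, -1/11)
  u_3 = (0, 3/10, -9/10)

Orthogonality check:
  u_2 · u_1 = 0 (should be 0)
  u_3 · u_1 = 0 (should be 0)
  u_3 · u_2 = 0 (should be 0)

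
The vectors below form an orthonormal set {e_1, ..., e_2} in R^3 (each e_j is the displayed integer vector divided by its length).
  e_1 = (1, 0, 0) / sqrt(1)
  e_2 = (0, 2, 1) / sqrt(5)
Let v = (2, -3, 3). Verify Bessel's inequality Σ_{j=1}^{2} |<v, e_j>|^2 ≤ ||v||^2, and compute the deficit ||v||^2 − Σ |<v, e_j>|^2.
Σ |<v, e_j>|^2 = 29/5; ||v||^2 = 22; deficit = 81/5

Write each e_j = u_j / sqrt(<u_j, u_j>) where u_j is the displayed integer vector. Then <v, e_j> = <v, u_j> / sqrt(<u_j, u_j>), so |<v, e_j>|^2 = <v, u_j>^2 / <u_j, u_j>.
Coefficients: <v, e_1> = 2/sqrt(1), <v, e_2> = -3/sqrt(5).
Square and sum: Σ |<v, e_j>|^2 = 29/5.
Compute ||v||^2 = v·v = 22.
Deficit = 22 − 29/5 = 81/5 ≥ 0, confirming Bessel's inequality. (The deficit equals ||v − Σ <v,e_j> e_j||^2, the squared distance from v to span{e_j}.)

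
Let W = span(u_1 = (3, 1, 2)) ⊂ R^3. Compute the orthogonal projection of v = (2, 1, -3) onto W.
proj_W(v) = (3/14, 1/14, 1/7)

Set up U = [u_1 | ... | u_1] ∈ R^(3×1). The projector onto W = col(U) is P = U (U^T U)^(-1) U^T.
Compute U^T U =
  [14],
and U^T v = (1).
Solve U^T U · c = U^T v for the coefficients: c = (1/14). The projection is proj_W(v) = U c.
Check: (v - proj_W(v)) · u_1 = 0  (should be 0).
Result: proj_W(v) = (3/14, 1/14, 1/7).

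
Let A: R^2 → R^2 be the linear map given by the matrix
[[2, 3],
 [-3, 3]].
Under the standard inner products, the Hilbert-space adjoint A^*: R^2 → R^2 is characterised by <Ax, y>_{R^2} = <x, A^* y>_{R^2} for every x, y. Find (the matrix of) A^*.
A^* = A^T =
[[2, -3],
 [3, 3]]

For real matrices with standard dot products, the defining identity <Ax, y> = <x, A^* y> gives (Ax)^T y = x^T (A^*) y, i.e. x^T A^T y = x^T (A^*) y. Since this holds for all x, y, we must have A^* = A^T. Therefore
A^* =
[[2, -3],
 [3, 3]].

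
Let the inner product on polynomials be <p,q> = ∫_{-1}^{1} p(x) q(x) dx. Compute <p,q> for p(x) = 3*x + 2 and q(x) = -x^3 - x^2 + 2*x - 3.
<p,q> = -158/15

Expand the product: p(x)·q(x) = -3*x^4 - 5*x^3 + 4*x^2 - 5*x - 6.
∫_{-1}^{1} of each monomial x^k gives [2/(k+1) if k even, 0 if k odd]. Integrating term-by-term (or equivalently evaluating the antiderivative F(x) = -3*x^5/5 - 5*x^4/4 + 4*x^3/3 - 5*x^2/2 - 6*x at the endpoints):
  F(1) − F(−1) = -541/60 − (91/60) = -158/15.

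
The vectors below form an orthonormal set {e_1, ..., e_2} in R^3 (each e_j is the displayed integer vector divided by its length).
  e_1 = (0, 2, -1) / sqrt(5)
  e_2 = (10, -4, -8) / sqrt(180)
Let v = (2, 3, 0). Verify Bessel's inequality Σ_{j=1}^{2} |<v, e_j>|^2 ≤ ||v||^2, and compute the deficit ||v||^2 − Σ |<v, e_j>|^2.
Σ |<v, e_j>|^2 = 68/9; ||v||^2 = 13; deficit = 49/9

Write each e_j = u_j / sqrt(<u_j, u_j>) where u_j is the displayed integer vector. Then <v, e_j> = <v, u_j> / sqrt(<u_j, u_j>), so |<v, e_j>|^2 = <v, u_j>^2 / <u_j, u_j>.
Coefficients: <v, e_1> = 6/sqrt(5), <v, e_2> = 8/sqrt(180).
Square and sum: Σ |<v, e_j>|^2 = 68/9.
Compute ||v||^2 = v·v = 13.
Deficit = 13 − 68/9 = 49/9 ≥ 0, confirming Bessel's inequality. (The deficit equals ||v − Σ <v,e_j> e_j||^2, the squared distance from v to span{e_j}.)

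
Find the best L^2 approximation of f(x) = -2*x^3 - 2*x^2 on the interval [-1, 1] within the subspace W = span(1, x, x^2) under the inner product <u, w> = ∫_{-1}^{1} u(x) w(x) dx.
g(x) = -2*x^2 - 6*x/5

The best approximation g ∈ W is the orthogonal projection of f onto W. Writing g = a_0 + a_1 x + a_2 x^2, the coefficients solve the normal equations G · a = b where
  G_{ij} = <φ_i, φ_j> and b_i = <f, φ_i>, with φ_0 = 1, φ_1 = x, φ_2 = x^2.
G =
  [2, 0, 2/3]
  [0, 2/3, 0]
  [2/3, 0, 2/5],
b = (-4/3, -4/5, -4/5).
Solving gives a_0 = 0, a_1 = -6/5, a_2 = -2, so
  g(x) = -2*x^2 - 6*x/5.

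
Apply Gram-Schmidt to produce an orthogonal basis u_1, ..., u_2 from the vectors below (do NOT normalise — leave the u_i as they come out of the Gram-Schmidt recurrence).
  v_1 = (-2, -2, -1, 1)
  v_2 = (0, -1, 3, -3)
Orthogonal basis:
  u_1 = (-2, -2, -1, 1)
  u_2 = (-4/5, -9/5, 13/5, -13/5)

Apply the Gram-Schmidt recurrence
  u_1 = v_1
  u_i = v_i − Σ_{j<i} ((v_i · u_j) / (u_j · u_j)) · u_j.

Step by step this gives:
  u_1 = (-2, -2, -1, 1)
  u_2 = (-4/5, -9/5, 13/5, -13/5)

Orthogonality check:
  u_2 · u_1 = 0 (should be 0)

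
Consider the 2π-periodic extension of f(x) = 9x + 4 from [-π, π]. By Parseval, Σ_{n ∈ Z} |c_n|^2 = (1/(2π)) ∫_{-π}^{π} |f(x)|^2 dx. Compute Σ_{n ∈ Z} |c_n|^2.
Σ |c_n|^2 = 27π^2 + 16

Expand and integrate term by term over [-π, π]:
  ∫ (9x)^2 dx = 81·(2π^3/3); ∫ 2·9·(4)·x dx = 0 (odd integrand); ∫ 4^2 dx = 16·2π.
So (1/(2π)) ∫_{-π}^{π} (9x + 4)^2 dx = 81π^2/3 + 16 = 27π^2 + 16.
Parseval ⇒ Σ |c_n|^2 = 27π^2 + 16.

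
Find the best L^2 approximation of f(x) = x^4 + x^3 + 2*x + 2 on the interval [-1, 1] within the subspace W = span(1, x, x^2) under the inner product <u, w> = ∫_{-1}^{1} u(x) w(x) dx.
g(x) = 6*x^2/7 + 13*x/5 + 67/35

The best approximation g ∈ W is the orthogonal projection of f onto W. Writing g = a_0 + a_1 x + a_2 x^2, the coefficients solve the normal equations G · a = b where
  G_{ij} = <φ_i, φ_j> and b_i = <f, φ_i>, with φ_0 = 1, φ_1 = x, φ_2 = x^2.
G =
  [2, 0, 2/3]
  [0, 2/3, 0]
  [2/3, 0, 2/5],
b = (22/5, 26/15, 34/21).
Solving gives a_0 = 67/35, a_1 = 13/5, a_2 = 6/7, so
  g(x) = 6*x^2/7 + 13*x/5 + 67/35.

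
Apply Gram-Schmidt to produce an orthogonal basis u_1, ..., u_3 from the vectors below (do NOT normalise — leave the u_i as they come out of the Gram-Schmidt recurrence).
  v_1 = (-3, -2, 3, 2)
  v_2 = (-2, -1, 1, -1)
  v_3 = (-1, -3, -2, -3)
Orthogonal basis:
  u_1 = (-3, -2, 3, 2)
  u_2 = (-25/26, -4/13, -1/26, -22/13)
  u_3 = (40/101, -270/101, -160/101, 30/101)

Apply the Gram-Schmidt recurrence
  u_1 = v_1
  u_i = v_i − Σ_{j<i} ((v_i · u_j) / (u_j · u_j)) · u_j.

Step by step this gives:
  u_1 = (-3, -2, 3, 2)
  u_2 = (-25/26, -4/13, -1/26, -22/13)
  u_3 = (40/101, -270/101, -160/101, 30/101)

Orthogonality check:
  u_2 · u_1 = 0 (should be 0)
  u_3 · u_1 = 0 (should be 0)
  u_3 · u_2 = 0 (should be 0)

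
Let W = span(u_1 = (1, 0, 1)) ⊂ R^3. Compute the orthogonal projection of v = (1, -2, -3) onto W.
proj_W(v) = (-1, 0, -1)

Set up U = [u_1 | ... | u_1] ∈ R^(3×1). The projector onto W = col(U) is P = U (U^T U)^(-1) U^T.
Compute U^T U =
  [2],
and U^T v = (-2).
Solve U^T U · c = U^T v for the coefficients: c = (-1). The projection is proj_W(v) = U c.
Check: (v - proj_W(v)) · u_1 = 0  (should be 0).
Result: proj_W(v) = (-1, 0, -1).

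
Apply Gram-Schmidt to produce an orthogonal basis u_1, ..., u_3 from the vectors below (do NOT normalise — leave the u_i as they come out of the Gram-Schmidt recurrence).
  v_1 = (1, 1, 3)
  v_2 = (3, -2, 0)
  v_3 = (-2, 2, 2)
Orthogonal basis:
  u_1 = (1, 1, 3)
  u_2 = (32/11, -23/11, -3/11)
  u_3 = (-12/71, -18/71, 10/71)

Apply the Gram-Schmidt recurrence
  u_1 = v_1
  u_i = v_i − Σ_{j<i} ((v_i · u_j) / (u_j · u_j)) · u_j.

Step by step this gives:
  u_1 = (1, 1, 3)
  u_2 = (32/11, -23/11, -3/11)
  u_3 = (-12/71, -18/71, 10/71)

Orthogonality check:
  u_2 · u_1 = 0 (should be 0)
  u_3 · u_1 = 0 (should be 0)
  u_3 · u_2 = 0 (should be 0)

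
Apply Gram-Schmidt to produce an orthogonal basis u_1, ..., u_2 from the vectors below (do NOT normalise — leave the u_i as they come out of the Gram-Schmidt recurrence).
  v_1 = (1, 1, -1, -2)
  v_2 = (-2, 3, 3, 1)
Orthogonal basis:
  u_1 = (1, 1, -1, -2)
  u_2 = (-10/7, 25/7, 17/7, -1/7)

Apply the Gram-Schmidt recurrence
  u_1 = v_1
  u_i = v_i − Σ_{j<i} ((v_i · u_j) / (u_j · u_j)) · u_j.

Step by step this gives:
  u_1 = (1, 1, -1, -2)
  u_2 = (-10/7, 25/7, 17/7, -1/7)

Orthogonality check:
  u_2 · u_1 = 0 (should be 0)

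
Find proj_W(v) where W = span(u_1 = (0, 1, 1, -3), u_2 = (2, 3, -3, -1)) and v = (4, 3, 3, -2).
proj_W(v) = (37/61, 117/61, 6/61, -203/61)

Set up U = [u_1 | ... | u_2] ∈ R^(4×2). The projector onto W = col(U) is P = U (U^T U)^(-1) U^T.
Compute U^T U =
  [11, 3]
  [3, 23],
and U^T v = (12, 10).
Solve U^T U · c = U^T v for the coefficients: c = (123/122, 37/122). The projection is proj_W(v) = U c.
Check: (v - proj_W(v)) · u_1 = 0  (should be 0).
Check: (v - proj_W(v)) · u_2 = 0  (should be 0).
Result: proj_W(v) = (37/61, 117/61, 6/61, -203/61).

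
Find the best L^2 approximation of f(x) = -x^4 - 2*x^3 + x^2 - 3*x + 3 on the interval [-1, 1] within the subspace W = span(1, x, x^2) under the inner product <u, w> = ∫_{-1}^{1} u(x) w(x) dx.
g(x) = x^2/7 - 21*x/5 + 108/35

The best approximation g ∈ W is the orthogonal projection of f onto W. Writing g = a_0 + a_1 x + a_2 x^2, the coefficients solve the normal equations G · a = b where
  G_{ij} = <φ_i, φ_j> and b_i = <f, φ_i>, with φ_0 = 1, φ_1 = x, φ_2 = x^2.
G =
  [2, 0, 2/3]
  [0, 2/3, 0]
  [2/3, 0, 2/5],
b = (94/15, -14/5, 74/35).
Solving gives a_0 = 108/35, a_1 = -21/5, a_2 = 1/7, so
  g(x) = x^2/7 - 21*x/5 + 108/35.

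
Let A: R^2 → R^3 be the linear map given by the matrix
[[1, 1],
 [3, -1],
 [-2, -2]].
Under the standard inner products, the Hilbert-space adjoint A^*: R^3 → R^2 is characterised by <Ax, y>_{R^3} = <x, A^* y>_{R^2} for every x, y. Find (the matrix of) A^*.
A^* = A^T =
[[1, 3, -2],
 [1, -1, -2]]

For real matrices with standard dot products, the defining identity <Ax, y> = <x, A^* y> gives (Ax)^T y = x^T (A^*) y, i.e. x^T A^T y = x^T (A^*) y. Since this holds for all x, y, we must have A^* = A^T. Therefore
A^* =
[[1, 3, -2],
 [1, -1, -2]].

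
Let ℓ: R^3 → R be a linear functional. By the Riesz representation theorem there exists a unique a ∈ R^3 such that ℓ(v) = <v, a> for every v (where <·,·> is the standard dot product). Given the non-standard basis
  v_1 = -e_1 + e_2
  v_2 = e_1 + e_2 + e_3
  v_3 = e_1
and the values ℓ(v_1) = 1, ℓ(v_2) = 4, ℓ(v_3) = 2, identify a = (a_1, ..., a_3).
a = (2, 3, -1)

Write a = (a_1, ..., a_3) in the standard basis. For each basis vector v_i, ℓ(v_i) = <v_i, a> is a linear equation in the a_j's. Collect the n equations into a matrix system V a = ℓ, where row i of V is v_i (expressed in the standard basis). Since V is invertible (lower-triangular with 1s on the diagonal, up to permutation), solve by back-substitution:
  V =
[[-1, 1, 0],
 [1, 1, 1],
 [1, 0, 0]]
  V a = (1, 4, 2)
Solving gives a = (2, 3, -1).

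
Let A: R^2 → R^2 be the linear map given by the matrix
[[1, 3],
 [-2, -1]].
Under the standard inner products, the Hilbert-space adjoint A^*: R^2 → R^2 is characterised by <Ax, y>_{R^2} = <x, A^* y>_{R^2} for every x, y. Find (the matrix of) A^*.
A^* = A^T =
[[1, -2],
 [3, -1]]

For real matrices with standard dot products, the defining identity <Ax, y> = <x, A^* y> gives (Ax)^T y = x^T (A^*) y, i.e. x^T A^T y = x^T (A^*) y. Since this holds for all x, y, we must have A^* = A^T. Therefore
A^* =
[[1, -2],
 [3, -1]].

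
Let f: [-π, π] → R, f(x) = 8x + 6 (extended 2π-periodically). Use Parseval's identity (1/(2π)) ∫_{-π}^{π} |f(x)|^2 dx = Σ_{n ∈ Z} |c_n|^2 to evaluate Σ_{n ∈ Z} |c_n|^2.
Σ |c_n|^2 = 64π^2/3 + 36

Expand and integrate term by term over [-π, π]:
  ∫ (8x)^2 dx = 64·(2π^3/3); ∫ 2·8·(6)·x dx = 0 (odd integrand); ∫ 6^2 dx = 36·2π.
So (1/(2π)) ∫_{-π}^{π} (8x + 6)^2 dx = 64π^2/3 + 36 = 64π^2/3 + 36.
Parseval ⇒ Σ |c_n|^2 = 64π^2/3 + 36.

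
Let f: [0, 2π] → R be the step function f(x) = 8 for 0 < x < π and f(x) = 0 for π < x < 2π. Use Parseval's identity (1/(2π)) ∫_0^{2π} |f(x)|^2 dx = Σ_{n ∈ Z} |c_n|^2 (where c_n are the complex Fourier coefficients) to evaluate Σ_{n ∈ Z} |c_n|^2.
Σ |c_n|^2 = 32

Parseval equates the L^2 energy of f (normalised by 1/(2π)) with the ℓ^2 sum of its Fourier coefficients: (1/(2π)) ∫_0^{2π} |f|^2 = Σ |c_n|^2.
Compute the left side: (1/(2π)) [∫_0^π 8^2 dx + ∫_π^{2π} 0^2 dx] = (1/(2π)) · (64π + 0π) = (64 + 0)/2 = 32.
So Σ_{n ∈ Z} |c_n|^2 = 32.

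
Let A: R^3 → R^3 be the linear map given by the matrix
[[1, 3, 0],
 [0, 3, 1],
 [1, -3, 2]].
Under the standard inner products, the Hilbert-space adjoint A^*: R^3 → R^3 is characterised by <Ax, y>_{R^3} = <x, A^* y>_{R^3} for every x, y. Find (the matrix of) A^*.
A^* = A^T =
[[1, 0, 1],
 [3, 3, -3],
 [0, 1, 2]]

For real matrices with standard dot products, the defining identity <Ax, y> = <x, A^* y> gives (Ax)^T y = x^T (A^*) y, i.e. x^T A^T y = x^T (A^*) y. Since this holds for all x, y, we must have A^* = A^T. Therefore
A^* =
[[1, 0, 1],
 [3, 3, -3],
 [0, 1, 2]].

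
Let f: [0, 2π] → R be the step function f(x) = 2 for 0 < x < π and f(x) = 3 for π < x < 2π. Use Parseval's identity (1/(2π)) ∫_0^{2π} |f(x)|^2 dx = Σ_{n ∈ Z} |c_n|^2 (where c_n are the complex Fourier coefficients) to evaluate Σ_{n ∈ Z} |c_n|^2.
Σ |c_n|^2 = 13/2

Parseval equates the L^2 energy of f (normalised by 1/(2π)) with the ℓ^2 sum of its Fourier coefficients: (1/(2π)) ∫_0^{2π} |f|^2 = Σ |c_n|^2.
Compute the left side: (1/(2π)) [∫_0^π 2^2 dx + ∫_π^{2π} 3^2 dx] = (1/(2π)) · (4π + 9π) = (4 + 9)/2 = 13/2.
So Σ_{n ∈ Z} |c_n|^2 = 13/2.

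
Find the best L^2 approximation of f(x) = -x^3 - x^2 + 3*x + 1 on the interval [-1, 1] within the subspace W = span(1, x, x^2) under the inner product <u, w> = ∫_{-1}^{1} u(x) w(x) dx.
g(x) = -x^2 + 12*x/5 + 1

The best approximation g ∈ W is the orthogonal projection of f onto W. Writing g = a_0 + a_1 x + a_2 x^2, the coefficients solve the normal equations G · a = b where
  G_{ij} = <φ_i, φ_j> and b_i = <f, φ_i>, with φ_0 = 1, φ_1 = x, φ_2 = x^2.
G =
  [2, 0, 2/3]
  [0, 2/3, 0]
  [2/3, 0, 2/5],
b = (4/3, 8/5, 4/15).
Solving gives a_0 = 1, a_1 = 12/5, a_2 = -1, so
  g(x) = -x^2 + 12*x/5 + 1.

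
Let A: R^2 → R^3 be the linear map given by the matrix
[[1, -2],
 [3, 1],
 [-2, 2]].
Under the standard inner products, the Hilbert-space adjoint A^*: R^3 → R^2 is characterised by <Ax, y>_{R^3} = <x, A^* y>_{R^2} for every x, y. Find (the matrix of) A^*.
A^* = A^T =
[[1, 3, -2],
 [-2, 1, 2]]

For real matrices with standard dot products, the defining identity <Ax, y> = <x, A^* y> gives (Ax)^T y = x^T (A^*) y, i.e. x^T A^T y = x^T (A^*) y. Since this holds for all x, y, we must have A^* = A^T. Therefore
A^* =
[[1, 3, -2],
 [-2, 1, 2]].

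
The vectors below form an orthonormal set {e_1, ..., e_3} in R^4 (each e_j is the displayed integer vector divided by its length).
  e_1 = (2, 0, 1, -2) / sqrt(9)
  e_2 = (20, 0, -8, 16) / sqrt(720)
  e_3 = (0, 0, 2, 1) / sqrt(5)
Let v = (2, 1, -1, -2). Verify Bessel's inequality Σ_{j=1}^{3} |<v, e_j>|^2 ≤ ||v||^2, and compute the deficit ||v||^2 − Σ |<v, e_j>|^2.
Σ |<v, e_j>|^2 = 9; ||v||^2 = 10; deficit = 1

Write each e_j = u_j / sqrt(<u_j, u_j>) where u_j is the displayed integer vector. Then <v, e_j> = <v, u_j> / sqrt(<u_j, u_j>), so |<v, e_j>|^2 = <v, u_j>^2 / <u_j, u_j>.
Coefficients: <v, e_1> = 7/sqrt(9), <v, e_2> = 16/sqrt(720), <v, e_3> = -4/sqrt(5).
Square and sum: Σ |<v, e_j>|^2 = 9.
Compute ||v||^2 = v·v = 10.
Deficit = 10 − 9 = 1 ≥ 0, confirming Bessel's inequality. (The deficit equals ||v − Σ <v,e_j> e_j||^2, the squared distance from v to span{e_j}.)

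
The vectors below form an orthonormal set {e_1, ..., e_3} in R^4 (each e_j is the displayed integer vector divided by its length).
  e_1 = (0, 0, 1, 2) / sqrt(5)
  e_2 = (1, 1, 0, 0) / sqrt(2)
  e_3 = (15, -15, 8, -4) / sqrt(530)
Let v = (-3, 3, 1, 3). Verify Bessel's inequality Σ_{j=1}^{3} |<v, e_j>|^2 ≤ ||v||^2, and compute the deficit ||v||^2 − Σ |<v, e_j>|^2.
Σ |<v, e_j>|^2 = 1403/53; ||v||^2 = 28; deficit = 81/53

Write each e_j = u_j / sqrt(<u_j, u_j>) where u_j is the displayed integer vector. Then <v, e_j> = <v, u_j> / sqrt(<u_j, u_j>), so |<v, e_j>|^2 = <v, u_j>^2 / <u_j, u_j>.
Coefficients: <v, e_1> = 7/sqrt(5), <v, e_2> = 0/sqrt(2), <v, e_3> = -94/sqrt(530).
Square and sum: Σ |<v, e_j>|^2 = 1403/53.
Compute ||v||^2 = v·v = 28.
Deficit = 28 − 1403/53 = 81/53 ≥ 0, confirming Bessel's inequality. (The deficit equals ||v − Σ <v,e_j> e_j||^2, the squared distance from v to span{e_j}.)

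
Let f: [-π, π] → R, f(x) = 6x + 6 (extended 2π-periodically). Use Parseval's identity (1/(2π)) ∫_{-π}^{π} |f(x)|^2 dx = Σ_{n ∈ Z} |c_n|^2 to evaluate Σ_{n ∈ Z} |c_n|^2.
Σ |c_n|^2 = 12π^2 + 36

Expand and integrate term by term over [-π, π]:
  ∫ (6x)^2 dx = 36·(2π^3/3); ∫ 2·6·(6)·x dx = 0 (odd integrand); ∫ 6^2 dx = 36·2π.
So (1/(2π)) ∫_{-π}^{π} (6x + 6)^2 dx = 36π^2/3 + 36 = 12π^2 + 36.
Parseval ⇒ Σ |c_n|^2 = 12π^2 + 36.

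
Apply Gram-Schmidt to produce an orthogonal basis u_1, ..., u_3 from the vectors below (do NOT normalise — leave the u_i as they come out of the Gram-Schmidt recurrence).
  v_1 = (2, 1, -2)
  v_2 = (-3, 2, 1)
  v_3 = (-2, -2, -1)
Orthogonal basis:
  u_1 = (2, 1, -2)
  u_2 = (-5/3, 8/3, -1/3)
  u_3 = (-25/18, -10/9, -35/18)

Apply the Gram-Schmidt recurrence
  u_1 = v_1
  u_i = v_i − Σ_{j<i} ((v_i · u_j) / (u_j · u_j)) · u_j.

Step by step this gives:
  u_1 = (2, 1, -2)
  u_2 = (-5/3, 8/3, -1/3)
  u_3 = (-25/18, -10/9, -35/18)

Orthogonality check:
  u_2 · u_1 = 0 (should be 0)
  u_3 · u_1 = 0 (should be 0)
  u_3 · u_2 = 0 (should be 0)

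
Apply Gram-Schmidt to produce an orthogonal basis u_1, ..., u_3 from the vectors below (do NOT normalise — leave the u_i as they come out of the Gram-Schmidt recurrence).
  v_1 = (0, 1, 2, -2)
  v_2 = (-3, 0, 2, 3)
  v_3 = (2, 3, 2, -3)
Orthogonal basis:
  u_1 = (0, 1, 2, -2)
  u_2 = (-3, 2/9, 22/9, 23/9)
  u_3 = (169/194, 159/97, 3/97, 165/194)

Apply the Gram-Schmidt recurrence
  u_1 = v_1
  u_i = v_i − Σ_{j<i} ((v_i · u_j) / (u_j · u_j)) · u_j.

Step by step this gives:
  u_1 = (0, 1, 2, -2)
  u_2 = (-3, 2/9, 22/9, 23/9)
  u_3 = (169/194, 159/97, 3/97, 165/194)

Orthogonality check:
  u_2 · u_1 = 0 (should be 0)
  u_3 · u_1 = 0 (should be 0)
  u_3 · u_2 = 0 (should be 0)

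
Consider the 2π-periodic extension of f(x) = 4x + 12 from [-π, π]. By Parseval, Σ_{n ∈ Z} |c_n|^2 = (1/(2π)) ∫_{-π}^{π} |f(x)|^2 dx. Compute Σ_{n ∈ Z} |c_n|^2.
Σ |c_n|^2 = 16π^2/3 + 144

Expand and integrate term by term over [-π, π]:
  ∫ (4x)^2 dx = 16·(2π^3/3); ∫ 2·4·(12)·x dx = 0 (odd integrand); ∫ 12^2 dx = 144·2π.
So (1/(2π)) ∫_{-π}^{π} (4x + 12)^2 dx = 16π^2/3 + 144 = 16π^2/3 + 144.
Parseval ⇒ Σ |c_n|^2 = 16π^2/3 + 144.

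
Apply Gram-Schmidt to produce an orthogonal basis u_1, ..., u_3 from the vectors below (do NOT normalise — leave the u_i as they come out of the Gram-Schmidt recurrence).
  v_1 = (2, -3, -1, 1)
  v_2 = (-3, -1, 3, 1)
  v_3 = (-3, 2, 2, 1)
Orthogonal basis:
  u_1 = (2, -3, -1, 1)
  u_2 = (-7/3, -2, 8/3, 4/3)
  u_3 = (-2/55, 5/11, -3/11, 64/55)

Apply the Gram-Schmidt recurrence
  u_1 = v_1
  u_i = v_i − Σ_{j<i} ((v_i · u_j) / (u_j · u_j)) · u_j.

Step by step this gives:
  u_1 = (2, -3, -1, 1)
  u_2 = (-7/3, -2, 8/3, 4/3)
  u_3 = (-2/55, 5/11, -3/11, 64/55)

Orthogonality check:
  u_2 · u_1 = 0 (should be 0)
  u_3 · u_1 = 0 (should be 0)
  u_3 · u_2 = 0 (should be 0)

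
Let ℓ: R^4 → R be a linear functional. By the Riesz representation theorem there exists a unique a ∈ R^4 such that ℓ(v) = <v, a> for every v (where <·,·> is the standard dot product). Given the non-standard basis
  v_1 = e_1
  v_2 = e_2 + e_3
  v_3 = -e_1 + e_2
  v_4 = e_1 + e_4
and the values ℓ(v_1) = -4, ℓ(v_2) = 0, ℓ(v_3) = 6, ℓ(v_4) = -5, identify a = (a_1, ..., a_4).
a = (-4, 2, -2, -1)

Write a = (a_1, ..., a_4) in the standard basis. For each basis vector v_i, ℓ(v_i) = <v_i, a> is a linear equation in the a_j's. Collect the n equations into a matrix system V a = ℓ, where row i of V is v_i (expressed in the standard basis). Since V is invertible (lower-triangular with 1s on the diagonal, up to permutation), solve by back-substitution:
  V =
[[1, 0, 0, 0],
 [0, 1, 1, 0],
 [-1, 1, 0, 0],
 [1, 0, 0, 1]]
  V a = (-4, 0, 6, -5)
Solving gives a = (-4, 2, -2, -1).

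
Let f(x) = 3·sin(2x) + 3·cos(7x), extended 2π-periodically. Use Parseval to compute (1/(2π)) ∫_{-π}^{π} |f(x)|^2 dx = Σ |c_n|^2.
Σ |c_n|^2 = 9

Expand |f|^2 and use orthogonality of {sin(nx), cos(mx)} on [-π, π]:
  ∫_{-π}^{π} sin(nx)^2 dx = π, ∫ cos(mx)^2 dx = π, and cross terms integrate to 0.
So ∫_{-π}^{π} f(x)^2 dx = 3^2 · π + 3^2 · π = (9 + 9)π.
Divide by 2π: (9 + 9)/2 = 9.
By Parseval, this equals Σ |c_n|^2.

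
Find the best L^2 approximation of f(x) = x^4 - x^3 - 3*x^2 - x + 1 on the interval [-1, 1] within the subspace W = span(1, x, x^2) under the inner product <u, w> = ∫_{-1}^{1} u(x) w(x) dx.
g(x) = -15*x^2/7 - 8*x/5 + 32/35

The best approximation g ∈ W is the orthogonal projection of f onto W. Writing g = a_0 + a_1 x + a_2 x^2, the coefficients solve the normal equations G · a = b where
  G_{ij} = <φ_i, φ_j> and b_i = <f, φ_i>, with φ_0 = 1, φ_1 = x, φ_2 = x^2.
G =
  [2, 0, 2/3]
  [0, 2/3, 0]
  [2/3, 0, 2/5],
b = (2/5, -16/15, -26/105).
Solving gives a_0 = 32/35, a_1 = -8/5, a_2 = -15/7, so
  g(x) = -15*x^2/7 - 8*x/5 + 32/35.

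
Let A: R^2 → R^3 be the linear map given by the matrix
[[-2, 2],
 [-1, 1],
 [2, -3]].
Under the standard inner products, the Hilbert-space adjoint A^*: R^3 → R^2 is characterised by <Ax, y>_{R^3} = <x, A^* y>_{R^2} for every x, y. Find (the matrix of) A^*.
A^* = A^T =
[[-2, -1, 2],
 [2, 1, -3]]

For real matrices with standard dot products, the defining identity <Ax, y> = <x, A^* y> gives (Ax)^T y = x^T (A^*) y, i.e. x^T A^T y = x^T (A^*) y. Since this holds for all x, y, we must have A^* = A^T. Therefore
A^* =
[[-2, -1, 2],
 [2, 1, -3]].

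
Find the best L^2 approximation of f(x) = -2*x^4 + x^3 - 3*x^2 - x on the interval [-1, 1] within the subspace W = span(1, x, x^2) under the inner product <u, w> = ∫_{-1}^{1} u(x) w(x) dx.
g(x) = -33*x^2/7 - 2*x/5 + 6/35

The best approximation g ∈ W is the orthogonal projection of f onto W. Writing g = a_0 + a_1 x + a_2 x^2, the coefficients solve the normal equations G · a = b where
  G_{ij} = <φ_i, φ_j> and b_i = <f, φ_i>, with φ_0 = 1, φ_1 = x, φ_2 = x^2.
G =
  [2, 0, 2/3]
  [0, 2/3, 0]
  [2/3, 0, 2/5],
b = (-14/5, -4/15, -62/35).
Solving gives a_0 = 6/35, a_1 = -2/5, a_2 = -33/7, so
  g(x) = -33*x^2/7 - 2*x/5 + 6/35.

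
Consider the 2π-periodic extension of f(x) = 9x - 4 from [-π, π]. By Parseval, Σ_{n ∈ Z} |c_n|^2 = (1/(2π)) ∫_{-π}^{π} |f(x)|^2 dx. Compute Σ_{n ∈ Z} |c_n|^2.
Σ |c_n|^2 = 27π^2 + 16

Expand and integrate term by term over [-π, π]:
  ∫ (9x)^2 dx = 81·(2π^3/3); ∫ 2·9·(-4)·x dx = 0 (odd integrand); ∫ (-4)^2 dx = 16·2π.
So (1/(2π)) ∫_{-π}^{π} (9x - 4)^2 dx = 81π^2/3 + 16 = 27π^2 + 16.
Parseval ⇒ Σ |c_n|^2 = 27π^2 + 16.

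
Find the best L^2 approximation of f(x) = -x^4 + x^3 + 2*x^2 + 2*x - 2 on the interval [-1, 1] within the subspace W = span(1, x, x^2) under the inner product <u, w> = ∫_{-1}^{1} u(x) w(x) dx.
g(x) = 8*x^2/7 + 13*x/5 - 67/35

The best approximation g ∈ W is the orthogonal projection of f onto W. Writing g = a_0 + a_1 x + a_2 x^2, the coefficients solve the normal equations G · a = b where
  G_{ij} = <φ_i, φ_j> and b_i = <f, φ_i>, with φ_0 = 1, φ_1 = x, φ_2 = x^2.
G =
  [2, 0, 2/3]
  [0, 2/3, 0]
  [2/3, 0, 2/5],
b = (-46/15, 26/15, -86/105).
Solving gives a_0 = -67/35, a_1 = 13/5, a_2 = 8/7, so
  g(x) = 8*x^2/7 + 13*x/5 - 67/35.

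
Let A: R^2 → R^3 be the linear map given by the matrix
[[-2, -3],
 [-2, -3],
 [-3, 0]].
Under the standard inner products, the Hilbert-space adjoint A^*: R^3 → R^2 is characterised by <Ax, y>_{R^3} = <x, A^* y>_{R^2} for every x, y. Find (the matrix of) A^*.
A^* = A^T =
[[-2, -2, -3],
 [-3, -3, 0]]

For real matrices with standard dot products, the defining identity <Ax, y> = <x, A^* y> gives (Ax)^T y = x^T (A^*) y, i.e. x^T A^T y = x^T (A^*) y. Since this holds for all x, y, we must have A^* = A^T. Therefore
A^* =
[[-2, -2, -3],
 [-3, -3, 0]].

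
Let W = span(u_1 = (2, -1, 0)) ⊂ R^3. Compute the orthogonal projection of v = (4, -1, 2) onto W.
proj_W(v) = (18/5, -9/5, 0)

Set up U = [u_1 | ... | u_1] ∈ R^(3×1). The projector onto W = col(U) is P = U (U^T U)^(-1) U^T.
Compute U^T U =
  [5],
and U^T v = (9).
Solve U^T U · c = U^T v for the coefficients: c = (9/5). The projection is proj_W(v) = U c.
Check: (v - proj_W(v)) · u_1 = 0  (should be 0).
Result: proj_W(v) = (18/5, -9/5, 0).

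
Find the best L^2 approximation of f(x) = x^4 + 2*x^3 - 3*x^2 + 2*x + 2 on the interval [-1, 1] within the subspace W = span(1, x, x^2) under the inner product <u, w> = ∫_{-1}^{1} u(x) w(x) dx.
g(x) = -15*x^2/7 + 16*x/5 + 67/35

The best approximation g ∈ W is the orthogonal projection of f onto W. Writing g = a_0 + a_1 x + a_2 x^2, the coefficients solve the normal equations G · a = b where
  G_{ij} = <φ_i, φ_j> and b_i = <f, φ_i>, with φ_0 = 1, φ_1 = x, φ_2 = x^2.
G =
  [2, 0, 2/3]
  [0, 2/3, 0]
  [2/3, 0, 2/5],
b = (12/5, 32/15, 44/105).
Solving gives a_0 = 67/35, a_1 = 16/5, a_2 = -15/7, so
  g(x) = -15*x^2/7 + 16*x/5 + 67/35.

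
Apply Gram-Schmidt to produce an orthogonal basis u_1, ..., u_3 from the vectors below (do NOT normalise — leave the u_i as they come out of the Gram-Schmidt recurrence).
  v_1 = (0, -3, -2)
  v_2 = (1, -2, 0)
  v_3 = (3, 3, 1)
Orthogonal basis:
  u_1 = (0, -3, -2)
  u_2 = (1, -8/13, 12/13)
  u_3 = (60/29, 30/29, -45/29)

Apply the Gram-Schmidt recurrence
  u_1 = v_1
  u_i = v_i − Σ_{j<i} ((v_i · u_j) / (u_j · u_j)) · u_j.

Step by step this gives:
  u_1 = (0, -3, -2)
  u_2 = (1, -8/13, 12/13)
  u_3 = (60/29, 30/29, -45/29)

Orthogonality check:
  u_2 · u_1 = 0 (should be 0)
  u_3 · u_1 = 0 (should be 0)
  u_3 · u_2 = 0 (should be 0)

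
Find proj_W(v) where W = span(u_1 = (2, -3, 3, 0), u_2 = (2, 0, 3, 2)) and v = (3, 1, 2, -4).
proj_W(v) = (144/205, -303/205, 216/205, -58/205)

Set up U = [u_1 | ... | u_2] ∈ R^(4×2). The projector onto W = col(U) is P = U (U^T U)^(-1) U^T.
Compute U^T U =
  [22, 13]
  [13, 17],
and U^T v = (9, 4).
Solve U^T U · c = U^T v for the coefficients: c = (101/205, -29/205). The projection is proj_W(v) = U c.
Check: (v - proj_W(v)) · u_1 = 0  (should be 0).
Check: (v - proj_W(v)) · u_2 = 0  (should be 0).
Result: proj_W(v) = (144/205, -303/205, 216/205, -58/205).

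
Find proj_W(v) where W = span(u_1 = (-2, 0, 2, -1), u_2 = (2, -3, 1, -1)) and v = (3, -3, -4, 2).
proj_W(v) = (296/67, -195/134, -397/134, 83/67)

Set up U = [u_1 | ... | u_2] ∈ R^(4×2). The projector onto W = col(U) is P = U (U^T U)^(-1) U^T.
Compute U^T U =
  [9, -1]
  [-1, 15],
and U^T v = (-16, 9).
Solve U^T U · c = U^T v for the coefficients: c = (-231/134, 65/134). The projection is proj_W(v) = U c.
Check: (v - proj_W(v)) · u_1 = 0  (should be 0).
Check: (v - proj_W(v)) · u_2 = 0  (should be 0).
Result: proj_W(v) = (296/67, -195/134, -397/134, 83/67).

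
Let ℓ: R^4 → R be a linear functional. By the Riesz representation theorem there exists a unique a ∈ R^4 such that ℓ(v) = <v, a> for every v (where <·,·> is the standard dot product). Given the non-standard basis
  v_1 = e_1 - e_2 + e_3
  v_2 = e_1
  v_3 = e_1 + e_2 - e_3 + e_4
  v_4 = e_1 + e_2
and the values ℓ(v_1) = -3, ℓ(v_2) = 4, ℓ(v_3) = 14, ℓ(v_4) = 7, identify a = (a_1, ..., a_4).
a = (4, 3, -4, 3)

Write a = (a_1, ..., a_4) in the standard basis. For each basis vector v_i, ℓ(v_i) = <v_i, a> is a linear equation in the a_j's. Collect the n equations into a matrix system V a = ℓ, where row i of V is v_i (expressed in the standard basis). Since V is invertible (lower-triangular with 1s on the diagonal, up to permutation), solve by back-substitution:
  V =
[[1, -1, 1, 0],
 [1, 0, 0, 0],
 [1, 1, -1, 1],
 [1, 1, 0, 0]]
  V a = (-3, 4, 14, 7)
Solving gives a = (4, 3, -4, 3).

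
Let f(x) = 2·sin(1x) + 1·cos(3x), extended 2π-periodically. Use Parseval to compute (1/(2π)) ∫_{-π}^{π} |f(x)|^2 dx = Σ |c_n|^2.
Σ |c_n|^2 = 5/2

Expand |f|^2 and use orthogonality of {sin(nx), cos(mx)} on [-π, π]:
  ∫_{-π}^{π} sin(nx)^2 dx = π, ∫ cos(mx)^2 dx = π, and cross terms integrate to 0.
So ∫_{-π}^{π} f(x)^2 dx = 2^2 · π + 1^2 · π = (4 + 1)π.
Divide by 2π: (4 + 1)/2 = 5/2.
By Parseval, this equals Σ |c_n|^2.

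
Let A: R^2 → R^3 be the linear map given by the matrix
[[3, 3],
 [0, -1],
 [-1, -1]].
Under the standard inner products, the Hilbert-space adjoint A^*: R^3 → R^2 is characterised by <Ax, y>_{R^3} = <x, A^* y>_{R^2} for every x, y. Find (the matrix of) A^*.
A^* = A^T =
[[3, 0, -1],
 [3, -1, -1]]

For real matrices with standard dot products, the defining identity <Ax, y> = <x, A^* y> gives (Ax)^T y = x^T (A^*) y, i.e. x^T A^T y = x^T (A^*) y. Since this holds for all x, y, we must have A^* = A^T. Therefore
A^* =
[[3, 0, -1],
 [3, -1, -1]].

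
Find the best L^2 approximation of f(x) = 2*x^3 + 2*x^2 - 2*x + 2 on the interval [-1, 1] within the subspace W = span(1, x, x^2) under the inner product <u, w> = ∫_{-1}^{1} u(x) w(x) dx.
g(x) = 2*x^2 - 4*x/5 + 2

The best approximation g ∈ W is the orthogonal projection of f onto W. Writing g = a_0 + a_1 x + a_2 x^2, the coefficients solve the normal equations G · a = b where
  G_{ij} = <φ_i, φ_j> and b_i = <f, φ_i>, with φ_0 = 1, φ_1 = x, φ_2 = x^2.
G =
  [2, 0, 2/3]
  [0, 2/3, 0]
  [2/3, 0, 2/5],
b = (16/3, -8/15, 32/15).
Solving gives a_0 = 2, a_1 = -4/5, a_2 = 2, so
  g(x) = 2*x^2 - 4*x/5 + 2.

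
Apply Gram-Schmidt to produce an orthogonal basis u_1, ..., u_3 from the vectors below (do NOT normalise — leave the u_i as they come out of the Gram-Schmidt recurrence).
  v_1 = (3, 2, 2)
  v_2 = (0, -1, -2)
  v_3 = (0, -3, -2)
Orthogonal basis:
  u_1 = (3, 2, 2)
  u_2 = (18/17, -5/17, -22/17)
  u_3 = (24/49, -72/49, 36/49)

Apply the Gram-Schmidt recurrence
  u_1 = v_1
  u_i = v_i − Σ_{j<i} ((v_i · u_j) / (u_j · u_j)) · u_j.

Step by step this gives:
  u_1 = (3, 2, 2)
  u_2 = (18/17, -5/17, -22/17)
  u_3 = (24/49, -72/49, 36/49)

Orthogonality check:
  u_2 · u_1 = 0 (should be 0)
  u_3 · u_1 = 0 (should be 0)
  u_3 · u_2 = 0 (should be 0)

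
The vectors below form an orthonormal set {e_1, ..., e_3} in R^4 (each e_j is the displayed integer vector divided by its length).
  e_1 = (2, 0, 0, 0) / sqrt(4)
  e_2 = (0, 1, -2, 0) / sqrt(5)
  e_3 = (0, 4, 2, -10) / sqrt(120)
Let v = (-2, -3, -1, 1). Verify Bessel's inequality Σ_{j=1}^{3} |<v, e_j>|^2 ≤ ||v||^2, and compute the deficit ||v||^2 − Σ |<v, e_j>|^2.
Σ |<v, e_j>|^2 = 9; ||v||^2 = 15; deficit = 6

Write each e_j = u_j / sqrt(<u_j, u_j>) where u_j is the displayed integer vector. Then <v, e_j> = <v, u_j> / sqrt(<u_j, u_j>), so |<v, e_j>|^2 = <v, u_j>^2 / <u_j, u_j>.
Coefficients: <v, e_1> = -4/sqrt(4), <v, e_2> = -1/sqrt(5), <v, e_3> = -24/sqrt(120).
Square and sum: Σ |<v, e_j>|^2 = 9.
Compute ||v||^2 = v·v = 15.
Deficit = 15 − 9 = 6 ≥ 0, confirming Bessel's inequality. (The deficit equals ||v − Σ <v,e_j> e_j||^2, the squared distance from v to span{e_j}.)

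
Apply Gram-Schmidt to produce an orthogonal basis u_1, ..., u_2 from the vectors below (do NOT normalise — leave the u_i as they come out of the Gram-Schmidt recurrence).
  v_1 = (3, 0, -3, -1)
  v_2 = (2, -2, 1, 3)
Orthogonal basis:
  u_1 = (3, 0, -3, -1)
  u_2 = (2, -2, 1, 3)

Apply the Gram-Schmidt recurrence
  u_1 = v_1
  u_i = v_i − Σ_{j<i} ((v_i · u_j) / (u_j · u_j)) · u_j.

Step by step this gives:
  u_1 = (3, 0, -3, -1)
  u_2 = (2, -2, 1, 3)

Orthogonality check:
  u_2 · u_1 = 0 (should be 0)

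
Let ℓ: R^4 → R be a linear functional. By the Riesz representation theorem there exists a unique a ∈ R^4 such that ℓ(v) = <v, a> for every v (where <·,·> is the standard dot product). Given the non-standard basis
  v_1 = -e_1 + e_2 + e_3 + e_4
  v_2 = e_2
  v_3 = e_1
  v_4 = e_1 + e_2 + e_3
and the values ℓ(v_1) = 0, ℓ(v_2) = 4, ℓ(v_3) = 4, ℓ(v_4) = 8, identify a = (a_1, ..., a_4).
a = (4, 4, 0, 0)

Write a = (a_1, ..., a_4) in the standard basis. For each basis vector v_i, ℓ(v_i) = <v_i, a> is a linear equation in the a_j's. Collect the n equations into a matrix system V a = ℓ, where row i of V is v_i (expressed in the standard basis). Since V is invertible (lower-triangular with 1s on the diagonal, up to permutation), solve by back-substitution:
  V =
[[-1, 1, 1, 1],
 [0, 1, 0, 0],
 [1, 0, 0, 0],
 [1, 1, 1, 0]]
  V a = (0, 4, 4, 8)
Solving gives a = (4, 4, 0, 0).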